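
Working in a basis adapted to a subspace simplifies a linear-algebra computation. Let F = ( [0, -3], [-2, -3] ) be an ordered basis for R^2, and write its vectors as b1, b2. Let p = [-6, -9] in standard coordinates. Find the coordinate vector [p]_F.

Write p = c_1 b1 + c_2 b2 and solve for the c_i.
System: 0c_1 - 2c_2 = -6, -3c_1 - 3c_2 = -9; solving gives c_1 = 0, c_2 = 3.
Check: 0·b1 + 3b2 = [-6, -9].

[0, 3]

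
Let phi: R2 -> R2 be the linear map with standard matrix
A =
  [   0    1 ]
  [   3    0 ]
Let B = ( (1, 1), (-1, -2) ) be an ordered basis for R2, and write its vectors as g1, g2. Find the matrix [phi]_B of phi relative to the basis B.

With P the matrix whose columns are g1, g2, [phi]_B = P^(-1) A P.
Column by column: phi(g1) = A g1 = (1, 3); its B-coordinates (-1, -2) give column 1.
Continuing for each basis vector yields [phi]_B = [[-1, -1], [-2, 1]].

[[-1, -1], [-2, 1]]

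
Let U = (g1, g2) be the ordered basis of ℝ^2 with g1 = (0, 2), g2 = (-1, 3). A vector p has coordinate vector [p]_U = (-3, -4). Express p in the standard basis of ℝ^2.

p = M [p]_U, where M has columns g1, g2.
Carrying out the matrix-vector product, p = (4, -18).

(4, -18)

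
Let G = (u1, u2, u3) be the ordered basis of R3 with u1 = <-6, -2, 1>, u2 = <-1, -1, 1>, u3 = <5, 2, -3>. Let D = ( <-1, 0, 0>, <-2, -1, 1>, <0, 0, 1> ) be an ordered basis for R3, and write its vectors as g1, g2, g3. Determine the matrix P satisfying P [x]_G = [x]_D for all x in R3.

Let M have columns uj and N have columns gj. Then for every x, N [x]_D = x = M [x]_G, so P = N^(-1) M.
Since det N = 1, N^(-1) has integer entries; multiplying gives P = [[2, -1, -1], [2, 1, -2], [-1, 0, -1]].

[[2, -1, -1], [2, 1, -2], [-1, 0, -1]]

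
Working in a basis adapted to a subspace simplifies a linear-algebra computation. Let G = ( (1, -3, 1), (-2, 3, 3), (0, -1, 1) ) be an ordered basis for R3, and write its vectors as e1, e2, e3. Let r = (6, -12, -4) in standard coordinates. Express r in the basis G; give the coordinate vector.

(2, -2, 0)

We seek scalars with c_1 e1 + ... + c_3 e3 = r; equivalently solve M c = r where the columns of M are e1, ..., e3.
Row-reducing the augmented matrix [M | r] gives c = (2, -2, 0).
Check: 2e1 - 2e2 + 0·e3 = (6, -12, -4).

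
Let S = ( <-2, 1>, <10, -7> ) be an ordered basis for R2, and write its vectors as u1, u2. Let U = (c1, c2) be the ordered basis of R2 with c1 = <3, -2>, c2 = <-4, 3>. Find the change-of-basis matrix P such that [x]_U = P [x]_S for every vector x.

Let M have columns uj and N have columns cj. Then for every x, N [x]_U = x = M [x]_S, so P = N^(-1) M.
Since det N = 1, N^(-1) has integer entries; multiplying gives P = [[-2, 2], [-1, -1]].

[[-2, 2], [-1, -1]]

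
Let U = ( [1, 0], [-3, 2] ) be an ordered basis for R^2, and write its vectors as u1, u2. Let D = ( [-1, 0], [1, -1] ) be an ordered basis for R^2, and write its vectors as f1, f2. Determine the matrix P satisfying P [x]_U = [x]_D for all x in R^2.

[[-1, 1], [0, -2]]

Let M have columns uj and N have columns fj. Then for every x, N [x]_D = x = M [x]_U, so P = N^(-1) M.
Since det N = 1, N^(-1) has integer entries; multiplying gives P = [[-1, 1], [0, -2]].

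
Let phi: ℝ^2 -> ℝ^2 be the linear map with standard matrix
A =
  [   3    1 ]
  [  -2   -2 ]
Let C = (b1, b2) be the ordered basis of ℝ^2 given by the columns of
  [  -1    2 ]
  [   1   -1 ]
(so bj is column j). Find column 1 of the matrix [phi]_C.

[-2, -2]

Compute phi(b1) = A b1 = [-2, 0] in standard coordinates.
Then write this in C-coordinates: solve for y in y_1 b1 + y_2 b2 = [-2, 0].
This gives y = [-2, -2], which is column 1 of [phi]_C.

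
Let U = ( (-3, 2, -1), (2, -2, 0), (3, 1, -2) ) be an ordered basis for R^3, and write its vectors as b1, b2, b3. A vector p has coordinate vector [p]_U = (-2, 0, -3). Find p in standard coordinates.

(-3, -7, 8)

The coordinates say p = -2b1 + 0·b2 - 3b3; adding the scaled basis vectors gives (-3, -7, 8).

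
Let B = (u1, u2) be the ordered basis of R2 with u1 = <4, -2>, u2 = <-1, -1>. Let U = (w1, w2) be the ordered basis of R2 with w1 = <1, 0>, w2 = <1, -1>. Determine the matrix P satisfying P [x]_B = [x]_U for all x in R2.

[[2, -2], [2, 1]]

Take x = uj: its B-coordinates are the j-th standard unit vector, so P e_j — column j of P — equals [uj]_U.
u1 = 2w1 + 2w2, giving column 1 = <2, 2>; repeating for each j gives P = [[2, -2], [2, 1]].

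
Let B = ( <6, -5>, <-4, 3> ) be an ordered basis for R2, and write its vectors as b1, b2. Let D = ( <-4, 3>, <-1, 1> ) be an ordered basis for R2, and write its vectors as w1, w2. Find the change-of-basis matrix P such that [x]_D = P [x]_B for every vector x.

[[-1, 1], [-2, 0]]

Let M have columns bj and N have columns wj. Then for every x, N [x]_D = x = M [x]_B, so P = N^(-1) M.
Since det N = -1, N^(-1) has integer entries; multiplying gives P = [[-1, 1], [-2, 0]].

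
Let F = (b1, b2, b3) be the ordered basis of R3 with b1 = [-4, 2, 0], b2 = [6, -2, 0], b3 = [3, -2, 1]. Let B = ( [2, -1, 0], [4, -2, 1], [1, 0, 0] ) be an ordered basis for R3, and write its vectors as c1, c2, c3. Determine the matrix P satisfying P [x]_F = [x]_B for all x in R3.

Let M have columns bj and N have columns cj. Then for every x, N [x]_B = x = M [x]_F, so P = N^(-1) M.
Since det N = -1, N^(-1) has integer entries; multiplying gives P = [[-2, 2, 0], [0, 0, 1], [0, 2, -1]].

[[-2, 2, 0], [0, 0, 1], [0, 2, -1]]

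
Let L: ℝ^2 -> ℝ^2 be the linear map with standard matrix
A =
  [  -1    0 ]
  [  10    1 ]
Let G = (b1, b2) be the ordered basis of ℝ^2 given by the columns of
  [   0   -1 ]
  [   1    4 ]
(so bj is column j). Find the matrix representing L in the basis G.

[[1, -2], [0, -1]]

Let P have columns b1, b2. Then [L]_G = P^(-1) A P.
Here det P = 1, so P^(-1) is integer; computing A P first and then P^(-1)(A P) gives [[1, -2], [0, -1]].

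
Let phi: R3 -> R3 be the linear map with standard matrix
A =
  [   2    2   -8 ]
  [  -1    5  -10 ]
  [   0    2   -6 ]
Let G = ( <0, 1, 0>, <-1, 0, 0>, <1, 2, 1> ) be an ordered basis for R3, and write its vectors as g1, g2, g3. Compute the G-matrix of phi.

[[1, 1, 3], [0, 2, 0], [2, 0, -2]]

Let P have columns g1, ..., g3. Then [phi]_G = P^(-1) A P.
Here det P = 1, so P^(-1) is integer; computing A P first and then P^(-1)(A P) gives [[1, 1, 3], [0, 2, 0], [2, 0, -2]].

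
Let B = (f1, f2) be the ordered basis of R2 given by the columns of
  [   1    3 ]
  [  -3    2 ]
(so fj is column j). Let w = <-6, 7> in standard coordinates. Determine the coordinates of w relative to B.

We seek scalars with c_1 f1 + c_2 f2 = w; equivalently solve M c = w where the columns of M are f1, f2.
System: c_1 + 3c_2 = -6, -3c_1 + 2c_2 = 7; solving gives c_1 = -3, c_2 = -1.
Check: -3f1 - f2 = <-6, 7>.

<-3, -1>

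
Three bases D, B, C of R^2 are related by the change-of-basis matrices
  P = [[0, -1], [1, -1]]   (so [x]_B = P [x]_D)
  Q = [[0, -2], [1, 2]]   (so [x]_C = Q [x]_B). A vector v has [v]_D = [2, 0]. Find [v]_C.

[-4, 4]

Composing the changes, [v]_C = Q P [v]_D.
Q P = [[-2, 2], [2, -3]]; applying this to [2, 0] gives [-4, 4].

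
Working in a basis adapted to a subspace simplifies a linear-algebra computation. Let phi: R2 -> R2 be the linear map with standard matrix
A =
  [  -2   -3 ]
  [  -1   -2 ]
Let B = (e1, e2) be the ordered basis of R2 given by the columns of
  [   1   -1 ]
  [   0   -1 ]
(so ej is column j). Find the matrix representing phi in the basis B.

The j-th column of [phi]_B is [phi(ej)]_B.
phi(e1) = A e1 = (-2, -1) = -e1 + e2, so column 1 is (-1, 1).
Repeating for e2 and assembling the columns gives [[-1, 2], [1, -3]].

[[-1, 2], [1, -3]]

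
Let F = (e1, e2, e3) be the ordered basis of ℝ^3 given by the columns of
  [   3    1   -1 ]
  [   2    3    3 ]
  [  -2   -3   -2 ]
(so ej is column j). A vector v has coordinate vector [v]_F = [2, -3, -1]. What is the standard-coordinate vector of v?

[4, -8, 7]

The coordinates say v = 2e1 - 3e2 - e3; adding the scaled basis vectors gives [4, -8, 7].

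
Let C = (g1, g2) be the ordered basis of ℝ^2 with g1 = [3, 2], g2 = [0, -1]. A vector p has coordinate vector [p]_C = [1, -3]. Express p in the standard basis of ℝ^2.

[3, 5]

p = M [p]_C, where M has columns g1, g2.
Carrying out the matrix-vector product, p = [3, 5].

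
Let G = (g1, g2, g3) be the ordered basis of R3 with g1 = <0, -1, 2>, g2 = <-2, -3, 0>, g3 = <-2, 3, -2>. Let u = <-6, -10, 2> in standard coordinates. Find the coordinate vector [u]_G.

<1, 3, 0>

[u]_G is the unique c with M c = u, where M has columns g1, ..., g3.
Solving this 3x3 system gives c = (1, 3, 0).
Check: g1 + 3g2 + 0·g3 = <-6, -10, 2>.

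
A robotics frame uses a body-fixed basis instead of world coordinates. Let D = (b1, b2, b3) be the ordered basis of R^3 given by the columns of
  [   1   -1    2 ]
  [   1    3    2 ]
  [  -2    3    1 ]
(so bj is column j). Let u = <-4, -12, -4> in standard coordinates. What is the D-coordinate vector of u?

<-2, -2, -2>

Write u = c_1 b1 + ... + c_3 b3 and solve for the c_i.
Gaussian elimination on [M | u] yields c = (-2, -2, -2).
Check: -2b1 - 2b2 - 2b3 = <-4, -12, -4>.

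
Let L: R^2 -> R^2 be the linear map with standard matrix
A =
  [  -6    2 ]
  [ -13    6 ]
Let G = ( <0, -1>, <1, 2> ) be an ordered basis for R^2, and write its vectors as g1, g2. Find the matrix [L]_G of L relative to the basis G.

[[2, -3], [-2, -2]]

The j-th column of [L]_G is [L(gj)]_G.
L(g1) = A g1 = <-2, -6> = 2g1 - 2g2, so column 1 is <2, -2>.
Repeating for g2 and assembling the columns gives [[2, -3], [-2, -2]].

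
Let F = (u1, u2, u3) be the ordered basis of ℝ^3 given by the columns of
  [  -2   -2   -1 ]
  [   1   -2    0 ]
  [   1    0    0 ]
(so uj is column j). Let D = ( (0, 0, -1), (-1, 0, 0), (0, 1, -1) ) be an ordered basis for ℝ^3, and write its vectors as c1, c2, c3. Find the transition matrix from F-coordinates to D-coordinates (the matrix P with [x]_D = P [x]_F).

Column j of P is [uj]_D, since P maps F-coordinates to D-coordinates.
Expressing u1 in D: u1 = -2c1 + 2c2 + c3, so column 1 of P is (-2, 2, 1).
Doing the same for each uj gives P = [[-2, 2, 0], [2, 2, 1], [1, -2, 0]].

[[-2, 2, 0], [2, 2, 1], [1, -2, 0]]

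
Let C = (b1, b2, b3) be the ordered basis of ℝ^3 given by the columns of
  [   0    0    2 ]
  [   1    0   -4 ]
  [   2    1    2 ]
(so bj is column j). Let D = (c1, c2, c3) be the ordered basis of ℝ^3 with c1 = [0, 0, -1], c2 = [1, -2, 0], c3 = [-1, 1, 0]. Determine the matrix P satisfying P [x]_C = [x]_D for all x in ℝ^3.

Let M have columns bj and N have columns cj. Then for every x, N [x]_D = x = M [x]_C, so P = N^(-1) M.
Since det N = 1, N^(-1) has integer entries; multiplying gives P = [[-2, -1, -2], [-1, 0, 2], [-1, 0, 0]].

[[-2, -1, -2], [-1, 0, 2], [-1, 0, 0]]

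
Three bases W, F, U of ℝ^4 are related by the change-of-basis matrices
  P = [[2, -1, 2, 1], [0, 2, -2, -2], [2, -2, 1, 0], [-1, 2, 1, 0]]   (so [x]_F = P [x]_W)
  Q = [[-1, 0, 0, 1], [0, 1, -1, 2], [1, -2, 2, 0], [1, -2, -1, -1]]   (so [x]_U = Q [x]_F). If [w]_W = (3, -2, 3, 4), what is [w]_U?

(-22, -39, 80, 45)

Apply P to get F-coordinates (18, -18, 13, -4), then Q to get U-coordinates.
The result is [w]_U = (-22, -39, 80, 45).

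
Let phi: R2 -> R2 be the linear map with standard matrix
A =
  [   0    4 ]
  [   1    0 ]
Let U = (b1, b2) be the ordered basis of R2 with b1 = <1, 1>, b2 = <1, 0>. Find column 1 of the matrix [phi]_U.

<1, 3>

Column 1 of [phi]_U is the U-coordinate vector of phi(b1).
In standard coordinates phi(b1) = A b1 = <4, 1>.
Converting to U: <4, 1> = b1 + 3b2, so the coordinate vector is <1, 3>.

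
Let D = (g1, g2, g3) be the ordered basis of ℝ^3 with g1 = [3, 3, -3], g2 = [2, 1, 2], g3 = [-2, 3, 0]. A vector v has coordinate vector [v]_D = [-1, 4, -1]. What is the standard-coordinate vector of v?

[7, -2, 11]

The coordinates say v = -g1 + 4g2 - g3; adding the scaled basis vectors gives [7, -2, 11].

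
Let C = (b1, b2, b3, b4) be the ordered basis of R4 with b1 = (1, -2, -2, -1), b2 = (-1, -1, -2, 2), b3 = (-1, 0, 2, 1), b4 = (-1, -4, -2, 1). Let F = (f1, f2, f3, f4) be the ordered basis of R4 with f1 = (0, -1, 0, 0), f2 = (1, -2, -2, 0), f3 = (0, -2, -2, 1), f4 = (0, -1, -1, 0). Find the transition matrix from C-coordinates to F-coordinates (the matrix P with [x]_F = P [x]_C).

[[0, -1, 2, 2], [1, -1, -1, -1], [-1, 2, 1, 1], [2, 0, -2, 2]]

Column j of P is [bj]_F, since P maps C-coordinates to F-coordinates.
Expressing b1 in F: b1 = 0·f1 + f2 - f3 + 2f4, so column 1 of P is (0, 1, -1, 2).
Doing the same for each bj gives P = [[0, -1, 2, 2], [1, -1, -1, -1], [-1, 2, 1, 1], [2, 0, -2, 2]].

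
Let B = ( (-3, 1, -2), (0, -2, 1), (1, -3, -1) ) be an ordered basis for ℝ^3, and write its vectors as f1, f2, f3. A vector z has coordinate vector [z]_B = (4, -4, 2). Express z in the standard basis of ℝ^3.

(-10, 6, -14)

The coordinates say z = 4f1 - 4f2 + 2f3; adding the scaled basis vectors gives (-10, 6, -14).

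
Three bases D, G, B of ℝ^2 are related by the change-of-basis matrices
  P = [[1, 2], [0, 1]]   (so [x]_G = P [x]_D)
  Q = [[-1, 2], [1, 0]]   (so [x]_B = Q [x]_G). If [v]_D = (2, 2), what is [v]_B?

Apply P to get G-coordinates (6, 2), then Q to get B-coordinates.
The result is [v]_B = (-2, 6).

(-2, 6)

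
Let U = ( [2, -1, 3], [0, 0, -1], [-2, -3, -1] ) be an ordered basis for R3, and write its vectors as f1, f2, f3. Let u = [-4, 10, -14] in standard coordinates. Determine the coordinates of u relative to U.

[-4, 4, -2]

We seek scalars with c_1 f1 + ... + c_3 f3 = u; equivalently solve M c = u where the columns of M are f1, ..., f3.
Row-reducing the augmented matrix [M | u] gives c = (-4, 4, -2).
Check: -4f1 + 4f2 - 2f3 = [-4, 10, -14].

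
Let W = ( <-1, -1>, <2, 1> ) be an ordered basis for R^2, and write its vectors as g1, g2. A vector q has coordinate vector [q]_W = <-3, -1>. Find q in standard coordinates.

<1, 2>

By definition q = -3g1 - g2.
Summing componentwise gives <1, 2>.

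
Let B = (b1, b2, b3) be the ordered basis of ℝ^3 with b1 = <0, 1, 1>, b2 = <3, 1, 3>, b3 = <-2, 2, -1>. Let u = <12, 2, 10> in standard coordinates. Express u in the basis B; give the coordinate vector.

Write u = c_1 b1 + ... + c_3 b3 and solve for the c_i.
Gaussian elimination on [M | u] yields c = (-2, 4, 0).
Check: -2b1 + 4b2 + 0·b3 = <12, 2, 10>.

<-2, 4, 0>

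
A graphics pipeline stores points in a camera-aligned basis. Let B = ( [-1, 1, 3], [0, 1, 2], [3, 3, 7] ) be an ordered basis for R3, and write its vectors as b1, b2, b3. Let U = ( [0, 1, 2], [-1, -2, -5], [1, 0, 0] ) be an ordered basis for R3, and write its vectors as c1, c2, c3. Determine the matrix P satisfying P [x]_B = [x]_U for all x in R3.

[[-1, 1, 1], [-1, 0, -1], [-2, 0, 2]]

Take x = bj: its B-coordinates are the j-th standard unit vector, so P e_j — column j of P — equals [bj]_U.
b1 = -c1 - c2 - 2c3, giving column 1 = [-1, -1, -2]; repeating for each j gives P = [[-1, 1, 1], [-1, 0, -1], [-2, 0, 2]].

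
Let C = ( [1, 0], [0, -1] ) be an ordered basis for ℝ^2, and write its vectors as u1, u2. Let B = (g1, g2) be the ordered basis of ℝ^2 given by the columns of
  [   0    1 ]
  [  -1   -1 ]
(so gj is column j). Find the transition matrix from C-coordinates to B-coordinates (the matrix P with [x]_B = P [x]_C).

[[-1, 1], [1, 0]]

Take x = uj: its C-coordinates are the j-th standard unit vector, so P e_j — column j of P — equals [uj]_B.
u1 = -g1 + g2, giving column 1 = [-1, 1]; repeating for each j gives P = [[-1, 1], [1, 0]].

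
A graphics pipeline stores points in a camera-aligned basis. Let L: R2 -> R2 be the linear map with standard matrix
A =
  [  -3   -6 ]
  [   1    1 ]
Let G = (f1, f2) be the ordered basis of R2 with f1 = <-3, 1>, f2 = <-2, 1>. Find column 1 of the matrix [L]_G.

Column 1 of [L]_G is the G-coordinate vector of L(f1).
In standard coordinates L(f1) = A f1 = <3, -2>.
Converting to G: <3, -2> = f1 - 3f2, so the coordinate vector is <1, -3>.

<1, -3>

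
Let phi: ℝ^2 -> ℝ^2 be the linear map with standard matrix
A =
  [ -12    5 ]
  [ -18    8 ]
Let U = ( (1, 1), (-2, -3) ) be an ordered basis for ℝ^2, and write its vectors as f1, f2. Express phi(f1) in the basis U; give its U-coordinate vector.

Column 1 of [phi]_U is the U-coordinate vector of phi(f1).
In standard coordinates phi(f1) = A f1 = (-7, -10).
Converting to U: (-7, -10) = -f1 + 3f2, so the coordinate vector is (-1, 3).

(-1, 3)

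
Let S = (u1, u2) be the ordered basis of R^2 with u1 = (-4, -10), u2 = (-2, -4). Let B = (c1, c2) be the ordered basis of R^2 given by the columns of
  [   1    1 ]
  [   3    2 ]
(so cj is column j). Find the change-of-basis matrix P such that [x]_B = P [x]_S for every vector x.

[[-2, 0], [-2, -2]]

Take x = uj: its S-coordinates are the j-th standard unit vector, so P e_j — column j of P — equals [uj]_B.
u1 = -2c1 - 2c2, giving column 1 = (-2, -2); repeating for each j gives P = [[-2, 0], [-2, -2]].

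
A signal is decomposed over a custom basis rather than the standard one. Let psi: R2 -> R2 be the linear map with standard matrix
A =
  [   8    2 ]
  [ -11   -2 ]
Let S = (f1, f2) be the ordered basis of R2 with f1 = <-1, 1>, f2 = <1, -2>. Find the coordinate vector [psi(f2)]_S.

Column 2 of [psi]_S is the S-coordinate vector of psi(f2).
In standard coordinates psi(f2) = A f2 = <4, -7>.
Converting to S: <4, -7> = -f1 + 3f2, so the coordinate vector is <-1, 3>.

<-1, 3>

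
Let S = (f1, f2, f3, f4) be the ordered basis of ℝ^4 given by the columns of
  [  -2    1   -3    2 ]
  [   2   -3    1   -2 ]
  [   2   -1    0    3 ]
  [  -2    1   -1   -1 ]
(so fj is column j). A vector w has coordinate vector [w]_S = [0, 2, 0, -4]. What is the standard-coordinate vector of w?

w = M [w]_S, where M has columns f1, ..., f4.
Carrying out the matrix-vector product, w = [-6, 2, -14, 6].

[-6, 2, -14, 6]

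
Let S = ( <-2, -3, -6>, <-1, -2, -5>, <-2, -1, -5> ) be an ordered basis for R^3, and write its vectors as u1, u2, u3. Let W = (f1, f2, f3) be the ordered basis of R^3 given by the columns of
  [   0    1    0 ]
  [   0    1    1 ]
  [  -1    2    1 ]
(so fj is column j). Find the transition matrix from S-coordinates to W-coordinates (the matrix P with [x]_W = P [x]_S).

Let M have columns uj and N have columns fj. Then for every x, N [x]_W = x = M [x]_S, so P = N^(-1) M.
Since det N = -1, N^(-1) has integer entries; multiplying gives P = [[1, 2, 2], [-2, -1, -2], [-1, -1, 1]].

[[1, 2, 2], [-2, -1, -2], [-1, -1, 1]]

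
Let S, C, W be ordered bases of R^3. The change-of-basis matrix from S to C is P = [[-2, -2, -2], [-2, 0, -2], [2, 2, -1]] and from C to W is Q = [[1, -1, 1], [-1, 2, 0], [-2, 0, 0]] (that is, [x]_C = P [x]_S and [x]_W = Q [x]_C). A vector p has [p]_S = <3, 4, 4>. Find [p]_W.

Apply P to get C-coordinates <-22, -14, 10>, then Q to get W-coordinates.
The result is [p]_W = <2, -6, 44>.

<2, -6, 44>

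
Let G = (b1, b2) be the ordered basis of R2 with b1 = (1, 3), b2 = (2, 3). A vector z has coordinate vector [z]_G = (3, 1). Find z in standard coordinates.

z = M [z]_G, where M has columns b1, b2.
Carrying out the matrix-vector product, z = (5, 12).

(5, 12)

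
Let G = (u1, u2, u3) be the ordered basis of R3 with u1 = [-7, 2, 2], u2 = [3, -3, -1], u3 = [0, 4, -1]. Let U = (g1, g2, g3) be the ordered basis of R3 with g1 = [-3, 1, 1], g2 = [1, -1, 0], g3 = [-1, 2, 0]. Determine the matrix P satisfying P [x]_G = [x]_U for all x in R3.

[[2, -1, -1], [-2, -2, -1], [-1, -2, 2]]

Column j of P is [uj]_U, since P maps G-coordinates to U-coordinates.
Expressing u1 in U: u1 = 2g1 - 2g2 - g3, so column 1 of P is [2, -2, -1].
Doing the same for each uj gives P = [[2, -1, -1], [-2, -2, -1], [-1, -2, 2]].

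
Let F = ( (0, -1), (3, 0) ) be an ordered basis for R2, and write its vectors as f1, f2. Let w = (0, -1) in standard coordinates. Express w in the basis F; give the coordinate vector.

(1, 0)

We seek scalars with c_1 f1 + c_2 f2 = w; equivalently solve M c = w where the columns of M are f1, f2.
System: 0c_1 + 3c_2 = 0, -c_1 + 0c_2 = -1; solving gives c_1 = 1, c_2 = 0.
Check: f1 + 0·f2 = (0, -1).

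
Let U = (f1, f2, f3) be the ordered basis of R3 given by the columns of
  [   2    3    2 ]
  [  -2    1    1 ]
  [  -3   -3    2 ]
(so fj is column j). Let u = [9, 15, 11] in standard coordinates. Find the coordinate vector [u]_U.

[u]_U is the unique c with M c = u, where M has columns f1, ..., f3.
Solving this 3x3 system gives c = (-4, 3, 4).
Check: -4f1 + 3f2 + 4f3 = [9, 15, 11].

[-4, 3, 4]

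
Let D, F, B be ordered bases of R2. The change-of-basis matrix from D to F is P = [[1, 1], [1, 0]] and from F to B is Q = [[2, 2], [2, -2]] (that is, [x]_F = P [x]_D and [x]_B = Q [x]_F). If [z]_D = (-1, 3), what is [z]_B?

First [z]_F = P [z]_D = (2, -1).
Then [z]_B = Q [z]_F = (2, 6).

(2, 6)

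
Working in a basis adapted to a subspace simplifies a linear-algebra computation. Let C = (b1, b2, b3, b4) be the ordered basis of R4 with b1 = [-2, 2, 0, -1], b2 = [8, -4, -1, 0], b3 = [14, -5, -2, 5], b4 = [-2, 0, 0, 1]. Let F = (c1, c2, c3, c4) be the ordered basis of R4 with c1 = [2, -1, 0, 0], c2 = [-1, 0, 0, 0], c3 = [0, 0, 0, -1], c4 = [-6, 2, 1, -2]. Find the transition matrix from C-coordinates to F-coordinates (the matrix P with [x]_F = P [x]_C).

[[-2, 2, 1, 0], [-2, 2, 0, 2], [1, 2, -1, -1], [0, -1, -2, 0]]

Column j of P is [bj]_F, since P maps C-coordinates to F-coordinates.
Expressing b1 in F: b1 = -2c1 - 2c2 + c3 + 0·c4, so column 1 of P is [-2, -2, 1, 0].
Doing the same for each bj gives P = [[-2, 2, 1, 0], [-2, 2, 0, 2], [1, 2, -1, -1], [0, -1, -2, 0]].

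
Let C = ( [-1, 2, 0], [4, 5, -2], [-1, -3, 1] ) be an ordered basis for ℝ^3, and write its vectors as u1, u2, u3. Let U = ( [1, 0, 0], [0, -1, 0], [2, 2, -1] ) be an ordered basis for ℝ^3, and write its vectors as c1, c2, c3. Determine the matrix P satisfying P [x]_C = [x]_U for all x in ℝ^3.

Take x = uj: its C-coordinates are the j-th standard unit vector, so P e_j — column j of P — equals [uj]_U.
u1 = -c1 - 2c2 + 0·c3, giving column 1 = [-1, -2, 0]; repeating for each j gives P = [[-1, 0, 1], [-2, -1, 1], [0, 2, -1]].

[[-1, 0, 1], [-2, -1, 1], [0, 2, -1]]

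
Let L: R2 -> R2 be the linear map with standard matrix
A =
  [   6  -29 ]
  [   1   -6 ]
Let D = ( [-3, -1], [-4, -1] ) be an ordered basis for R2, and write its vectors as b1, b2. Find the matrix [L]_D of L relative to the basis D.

[[-1, -3], [-2, 1]]

Let P have columns b1, b2. Then [L]_D = P^(-1) A P.
Here det P = -1, so P^(-1) is integer; computing A P first and then P^(-1)(A P) gives [[-1, -3], [-2, 1]].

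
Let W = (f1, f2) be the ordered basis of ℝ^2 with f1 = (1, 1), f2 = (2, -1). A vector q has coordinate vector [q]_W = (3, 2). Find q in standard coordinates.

The coordinates say q = 3f1 + 2f2; adding the scaled basis vectors gives (7, 1).

(7, 1)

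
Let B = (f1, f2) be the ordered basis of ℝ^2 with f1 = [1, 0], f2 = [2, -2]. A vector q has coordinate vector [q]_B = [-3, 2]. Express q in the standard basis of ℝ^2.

By definition q = -3f1 + 2f2.
Summing componentwise gives [1, -4].

[1, -4]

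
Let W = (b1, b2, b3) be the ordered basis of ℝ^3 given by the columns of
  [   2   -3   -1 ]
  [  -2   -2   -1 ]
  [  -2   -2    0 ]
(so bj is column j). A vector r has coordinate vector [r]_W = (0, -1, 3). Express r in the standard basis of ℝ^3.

(0, -1, 2)

By definition r = 0·b1 - b2 + 3b3.
Summing componentwise gives (0, -1, 2).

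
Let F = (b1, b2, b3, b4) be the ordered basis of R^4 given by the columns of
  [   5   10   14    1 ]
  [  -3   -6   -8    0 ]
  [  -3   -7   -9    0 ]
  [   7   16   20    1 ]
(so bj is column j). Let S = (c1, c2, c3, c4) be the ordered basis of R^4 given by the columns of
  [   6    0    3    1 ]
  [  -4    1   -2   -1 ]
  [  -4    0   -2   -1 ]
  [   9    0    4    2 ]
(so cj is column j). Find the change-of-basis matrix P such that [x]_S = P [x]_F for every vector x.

Take x = bj: its F-coordinates are the j-th standard unit vector, so P e_j — column j of P — equals [bj]_S.
b1 = c1 + 0·c2 + 0·c3 - c4, giving column 1 = <1, 0, 0, -1>; repeating for each j gives P = [[1, 2, 2, 1], [0, 1, 1, 0], [0, -1, 1, -1], [-1, 1, -1, -2]].

[[1, 2, 2, 1], [0, 1, 1, 0], [0, -1, 1, -1], [-1, 1, -1, -2]]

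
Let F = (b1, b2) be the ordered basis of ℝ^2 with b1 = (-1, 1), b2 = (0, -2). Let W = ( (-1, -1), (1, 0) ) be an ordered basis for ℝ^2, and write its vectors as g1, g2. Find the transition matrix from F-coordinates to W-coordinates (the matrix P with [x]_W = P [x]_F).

[[-1, 2], [-2, 2]]

Column j of P is [bj]_W, since P maps F-coordinates to W-coordinates.
Expressing b1 in W: b1 = -g1 - 2g2, so column 1 of P is (-1, -2).
Doing the same for each bj gives P = [[-1, 2], [-2, 2]].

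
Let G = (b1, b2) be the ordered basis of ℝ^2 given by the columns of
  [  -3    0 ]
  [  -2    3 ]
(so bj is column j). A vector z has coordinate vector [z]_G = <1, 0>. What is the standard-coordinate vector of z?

By definition z = b1 + 0·b2.
Summing componentwise gives <-3, -2>.

<-3, -2>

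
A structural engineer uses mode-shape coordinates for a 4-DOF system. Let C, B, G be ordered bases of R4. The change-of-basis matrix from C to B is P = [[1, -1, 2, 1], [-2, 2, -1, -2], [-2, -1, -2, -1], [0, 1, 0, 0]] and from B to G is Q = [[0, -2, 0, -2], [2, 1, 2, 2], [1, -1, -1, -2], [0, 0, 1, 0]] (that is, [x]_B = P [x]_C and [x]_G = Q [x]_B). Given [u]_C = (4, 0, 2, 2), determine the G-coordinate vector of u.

(28, -22, 38, -14)

First [u]_B = P [u]_C = (10, -14, -14, 0).
Then [u]_G = Q [u]_B = (28, -22, 38, -14).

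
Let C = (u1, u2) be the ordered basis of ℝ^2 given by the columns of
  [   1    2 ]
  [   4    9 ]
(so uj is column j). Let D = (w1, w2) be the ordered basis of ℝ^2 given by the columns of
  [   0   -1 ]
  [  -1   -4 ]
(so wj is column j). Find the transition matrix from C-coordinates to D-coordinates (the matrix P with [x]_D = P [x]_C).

[[0, -1], [-1, -2]]

Take x = uj: its C-coordinates are the j-th standard unit vector, so P e_j — column j of P — equals [uj]_D.
u1 = 0·w1 - w2, giving column 1 = [0, -1]; repeating for each j gives P = [[0, -1], [-1, -2]].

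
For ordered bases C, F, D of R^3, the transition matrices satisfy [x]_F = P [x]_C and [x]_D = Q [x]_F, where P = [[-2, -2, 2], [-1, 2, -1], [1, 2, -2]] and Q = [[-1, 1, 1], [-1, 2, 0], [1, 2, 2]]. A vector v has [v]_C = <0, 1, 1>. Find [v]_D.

<1, 2, 2>

Composing the changes, [v]_D = Q P [v]_C.
Q P = [[2, 6, -5], [0, 6, -4], [-2, 6, -4]]; applying this to <0, 1, 1> gives <1, 2, 2>.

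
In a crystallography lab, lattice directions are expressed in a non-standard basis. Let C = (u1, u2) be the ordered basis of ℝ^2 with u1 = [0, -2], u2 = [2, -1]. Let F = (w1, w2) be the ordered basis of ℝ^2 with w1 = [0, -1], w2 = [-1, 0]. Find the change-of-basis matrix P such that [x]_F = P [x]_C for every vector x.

[[2, 1], [0, -2]]

Take x = uj: its C-coordinates are the j-th standard unit vector, so P e_j — column j of P — equals [uj]_F.
u1 = 2w1 + 0·w2, giving column 1 = [2, 0]; repeating for each j gives P = [[2, 1], [0, -2]].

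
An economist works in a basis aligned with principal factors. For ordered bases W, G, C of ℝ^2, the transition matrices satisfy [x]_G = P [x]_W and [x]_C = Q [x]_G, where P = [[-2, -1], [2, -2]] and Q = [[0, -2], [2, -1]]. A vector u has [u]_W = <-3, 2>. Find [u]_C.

<20, 18>

Composing the changes, [u]_C = Q P [u]_W.
Q P = [[-4, 4], [-6, 0]]; applying this to <-3, 2> gives <20, 18>.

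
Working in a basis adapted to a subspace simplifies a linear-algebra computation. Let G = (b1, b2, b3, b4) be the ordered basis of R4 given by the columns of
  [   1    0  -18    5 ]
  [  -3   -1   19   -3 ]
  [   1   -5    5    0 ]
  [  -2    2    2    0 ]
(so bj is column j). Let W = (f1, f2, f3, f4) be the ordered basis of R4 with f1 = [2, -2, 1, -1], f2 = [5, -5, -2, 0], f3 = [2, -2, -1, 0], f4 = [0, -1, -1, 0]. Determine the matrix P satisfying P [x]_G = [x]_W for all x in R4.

[[2, -2, -2, 0], [-1, 0, -2, 1], [1, 2, -2, 0], [2, 1, -1, -2]]

Take x = bj: its G-coordinates are the j-th standard unit vector, so P e_j — column j of P — equals [bj]_W.
b1 = 2f1 - f2 + f3 + 2f4, giving column 1 = [2, -1, 1, 2]; repeating for each j gives P = [[2, -2, -2, 0], [-1, 0, -2, 1], [1, 2, -2, 0], [2, 1, -1, -2]].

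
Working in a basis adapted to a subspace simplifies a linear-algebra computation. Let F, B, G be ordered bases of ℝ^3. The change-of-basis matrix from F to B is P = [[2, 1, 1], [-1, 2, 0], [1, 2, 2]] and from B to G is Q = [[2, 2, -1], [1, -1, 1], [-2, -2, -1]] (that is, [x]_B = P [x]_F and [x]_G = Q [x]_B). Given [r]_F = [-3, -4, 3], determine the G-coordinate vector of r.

[-19, -7, 29]

Composing the changes, [r]_G = Q P [r]_F.
Q P = [[1, 4, 0], [4, 1, 3], [-3, -8, -4]]; applying this to [-3, -4, 3] gives [-19, -7, 29].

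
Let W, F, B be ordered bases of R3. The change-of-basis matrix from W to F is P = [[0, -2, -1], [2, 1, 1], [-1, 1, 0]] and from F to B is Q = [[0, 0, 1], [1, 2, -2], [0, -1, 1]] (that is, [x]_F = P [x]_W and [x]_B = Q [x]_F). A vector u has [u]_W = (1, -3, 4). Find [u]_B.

Composing the changes, [u]_B = Q P [u]_W.
Q P = [[-1, 1, 0], [6, -2, 1], [-3, 0, -1]]; applying this to (1, -3, 4) gives (-4, 16, -7).

(-4, 16, -7)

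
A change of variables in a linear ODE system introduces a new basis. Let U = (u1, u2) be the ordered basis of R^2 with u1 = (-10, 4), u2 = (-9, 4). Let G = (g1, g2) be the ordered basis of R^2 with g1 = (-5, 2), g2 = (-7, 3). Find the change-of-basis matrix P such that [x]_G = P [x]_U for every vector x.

Let M have columns uj and N have columns gj. Then for every x, N [x]_G = x = M [x]_U, so P = N^(-1) M.
Since det N = -1, N^(-1) has integer entries; multiplying gives P = [[2, -1], [0, 2]].

[[2, -1], [0, 2]]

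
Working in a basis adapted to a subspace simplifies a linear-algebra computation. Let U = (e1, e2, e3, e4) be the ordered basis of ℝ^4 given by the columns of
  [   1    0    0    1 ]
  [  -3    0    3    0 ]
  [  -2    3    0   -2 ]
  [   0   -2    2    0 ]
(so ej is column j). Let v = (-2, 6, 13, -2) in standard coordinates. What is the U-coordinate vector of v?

(0, 3, 2, -2)

Write v = c_1 e1 + ... + c_4 e4 and solve for the c_i.
Solving this 4x4 system gives c = (0, 3, 2, -2).
Check: 0·e1 + 3e2 + 2e3 - 2e4 = (-2, 6, 13, -2).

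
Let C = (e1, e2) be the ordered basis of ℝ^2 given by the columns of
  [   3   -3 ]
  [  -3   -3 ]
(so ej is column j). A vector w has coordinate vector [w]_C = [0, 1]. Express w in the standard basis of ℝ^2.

w = M [w]_C, where M has columns e1, e2.
Carrying out the matrix-vector product, w = [-3, -3].

[-3, -3]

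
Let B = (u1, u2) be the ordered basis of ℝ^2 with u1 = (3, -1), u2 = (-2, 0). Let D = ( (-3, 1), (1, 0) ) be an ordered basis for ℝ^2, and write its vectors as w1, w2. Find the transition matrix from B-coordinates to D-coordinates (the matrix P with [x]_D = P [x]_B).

Take x = uj: its B-coordinates are the j-th standard unit vector, so P e_j — column j of P — equals [uj]_D.
u1 = -w1 + 0·w2, giving column 1 = (-1, 0); repeating for each j gives P = [[-1, 0], [0, -2]].

[[-1, 0], [0, -2]]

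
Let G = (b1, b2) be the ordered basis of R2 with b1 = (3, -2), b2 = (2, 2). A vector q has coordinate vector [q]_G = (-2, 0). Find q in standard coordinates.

(-6, 4)

q = M [q]_G, where M has columns b1, b2.
Carrying out the matrix-vector product, q = (-6, 4).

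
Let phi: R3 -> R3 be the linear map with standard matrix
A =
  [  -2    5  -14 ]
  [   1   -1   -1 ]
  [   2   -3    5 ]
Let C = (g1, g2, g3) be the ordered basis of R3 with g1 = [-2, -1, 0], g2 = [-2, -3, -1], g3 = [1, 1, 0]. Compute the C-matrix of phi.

[[1, -1, -2], [1, 0, 1], [3, 1, 1]]

Let P have columns g1, ..., g3. Then [phi]_C = P^(-1) A P.
Here det P = -1, so P^(-1) is integer; computing A P first and then P^(-1)(A P) gives [[1, -1, -2], [1, 0, 1], [3, 1, 1]].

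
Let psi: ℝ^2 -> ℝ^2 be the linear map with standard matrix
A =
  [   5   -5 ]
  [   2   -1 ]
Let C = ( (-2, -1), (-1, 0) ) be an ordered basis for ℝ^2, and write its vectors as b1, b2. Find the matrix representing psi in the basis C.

[[3, 2], [-1, 1]]

The j-th column of [psi]_C is [psi(bj)]_C.
psi(b1) = A b1 = (-5, -3) = 3b1 - b2, so column 1 is (3, -1).
Repeating for b2 and assembling the columns gives [[3, 2], [-1, 1]].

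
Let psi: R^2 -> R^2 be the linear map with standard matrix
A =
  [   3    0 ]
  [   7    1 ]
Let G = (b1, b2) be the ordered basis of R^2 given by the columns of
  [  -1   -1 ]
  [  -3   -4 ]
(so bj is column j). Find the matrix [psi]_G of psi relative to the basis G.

With P the matrix whose columns are b1, b2, [psi]_G = P^(-1) A P.
Column by column: psi(b1) = A b1 = <-3, -10>; its G-coordinates <2, 1> give column 1.
Continuing for each basis vector yields [psi]_G = [[2, 1], [1, 2]].

[[2, 1], [1, 2]]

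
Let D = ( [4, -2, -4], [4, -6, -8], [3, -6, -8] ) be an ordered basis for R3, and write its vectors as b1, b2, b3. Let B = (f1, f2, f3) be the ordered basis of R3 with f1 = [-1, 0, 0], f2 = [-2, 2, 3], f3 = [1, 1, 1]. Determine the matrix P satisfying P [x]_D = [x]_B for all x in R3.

Take x = bj: its D-coordinates are the j-th standard unit vector, so P e_j — column j of P — equals [bj]_B.
b1 = 2f1 - 2f2 + 2f3, giving column 1 = [2, -2, 2]; repeating for each j gives P = [[2, -2, -1], [-2, -2, -2], [2, -2, -2]].

[[2, -2, -1], [-2, -2, -2], [2, -2, -2]]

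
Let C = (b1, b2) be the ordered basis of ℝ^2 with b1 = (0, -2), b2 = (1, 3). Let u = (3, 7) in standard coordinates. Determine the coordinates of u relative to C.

[u]_C is the unique c with M c = u, where M has columns b1, b2.
System: 0c_1 + c_2 = 3, -2c_1 + 3c_2 = 7; solving gives c_1 = 1, c_2 = 3.
Check: b1 + 3b2 = (3, 7).

(1, 3)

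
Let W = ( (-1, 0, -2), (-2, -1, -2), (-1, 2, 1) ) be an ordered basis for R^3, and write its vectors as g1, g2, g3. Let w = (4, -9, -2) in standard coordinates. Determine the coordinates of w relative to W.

(-2, 1, -4)

[w]_W is the unique c with M c = w, where M has columns g1, ..., g3.
Gaussian elimination on [M | w] yields c = (-2, 1, -4).
Check: -2g1 + g2 - 4g3 = (4, -9, -2).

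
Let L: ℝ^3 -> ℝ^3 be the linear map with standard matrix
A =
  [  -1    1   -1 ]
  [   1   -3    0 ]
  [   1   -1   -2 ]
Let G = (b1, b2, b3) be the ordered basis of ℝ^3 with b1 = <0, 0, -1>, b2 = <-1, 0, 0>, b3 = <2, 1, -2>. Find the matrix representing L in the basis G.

[[-2, 3, -3], [-1, -3, -3], [0, -1, -1]]

The j-th column of [L]_G is [L(bj)]_G.
L(b1) = A b1 = <1, 0, 2> = -2b1 - b2 + 0·b3, so column 1 is <-2, -1, 0>.
Repeating for b2, b3 and assembling the columns gives [[-2, 3, -3], [-1, -3, -3], [0, -1, -1]].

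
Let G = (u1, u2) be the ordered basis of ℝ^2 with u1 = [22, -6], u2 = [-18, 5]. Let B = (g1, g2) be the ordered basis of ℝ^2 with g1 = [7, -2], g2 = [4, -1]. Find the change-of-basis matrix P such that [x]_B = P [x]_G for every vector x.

Column j of P is [uj]_B, since P maps G-coordinates to B-coordinates.
Expressing u1 in B: u1 = 2g1 + 2g2, so column 1 of P is [2, 2].
Doing the same for each uj gives P = [[2, -2], [2, -1]].

[[2, -2], [2, -1]]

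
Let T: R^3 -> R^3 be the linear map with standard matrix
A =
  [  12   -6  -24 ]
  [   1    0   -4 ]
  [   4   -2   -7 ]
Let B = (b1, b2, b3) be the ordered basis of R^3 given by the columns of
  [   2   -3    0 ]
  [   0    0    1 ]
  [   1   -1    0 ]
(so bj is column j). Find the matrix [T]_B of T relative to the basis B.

[[3, -3, 0], [2, 2, 2], [-2, 1, 0]]

Let P have columns b1, ..., b3. Then [T]_B = P^(-1) A P.
Here det P = -1, so P^(-1) is integer; computing A P first and then P^(-1)(A P) gives [[3, -3, 0], [2, 2, 2], [-2, 1, 0]].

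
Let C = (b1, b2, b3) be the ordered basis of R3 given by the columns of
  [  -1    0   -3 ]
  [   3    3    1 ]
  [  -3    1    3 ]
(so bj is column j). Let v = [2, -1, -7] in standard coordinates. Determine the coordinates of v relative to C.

[v]_C is the unique c with M c = v, where M has columns b1, ..., b3.
Row-reducing the augmented matrix [M | v] gives c = (1, -1, -1).
Check: b1 - b2 - b3 = [2, -1, -7].

[1, -1, -1]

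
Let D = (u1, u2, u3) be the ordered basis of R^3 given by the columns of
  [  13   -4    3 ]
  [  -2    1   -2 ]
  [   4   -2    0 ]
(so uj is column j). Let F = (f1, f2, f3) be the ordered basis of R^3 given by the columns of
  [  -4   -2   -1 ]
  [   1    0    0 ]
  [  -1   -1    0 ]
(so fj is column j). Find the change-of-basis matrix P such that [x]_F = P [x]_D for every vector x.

[[-2, 1, -2], [-2, 1, 2], [-1, -2, 1]]

Column j of P is [uj]_F, since P maps D-coordinates to F-coordinates.
Expressing u1 in F: u1 = -2f1 - 2f2 - f3, so column 1 of P is <-2, -2, -1>.
Doing the same for each uj gives P = [[-2, 1, -2], [-2, 1, 2], [-1, -2, 1]].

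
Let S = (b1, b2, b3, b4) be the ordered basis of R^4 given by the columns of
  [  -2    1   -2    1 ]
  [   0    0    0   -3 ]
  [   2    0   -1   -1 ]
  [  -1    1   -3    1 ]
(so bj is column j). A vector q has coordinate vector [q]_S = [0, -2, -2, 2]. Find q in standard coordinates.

[4, -6, 0, 6]

q = M [q]_S, where M has columns b1, ..., b4.
Carrying out the matrix-vector product, q = [4, -6, 0, 6].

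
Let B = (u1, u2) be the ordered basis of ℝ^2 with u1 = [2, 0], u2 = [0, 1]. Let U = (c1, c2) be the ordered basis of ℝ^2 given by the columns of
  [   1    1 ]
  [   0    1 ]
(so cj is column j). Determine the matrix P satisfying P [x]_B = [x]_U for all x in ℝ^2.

[[2, -1], [0, 1]]

Column j of P is [uj]_U, since P maps B-coordinates to U-coordinates.
Expressing u1 in U: u1 = 2c1 + 0·c2, so column 1 of P is [2, 0].
Doing the same for each uj gives P = [[2, -1], [0, 1]].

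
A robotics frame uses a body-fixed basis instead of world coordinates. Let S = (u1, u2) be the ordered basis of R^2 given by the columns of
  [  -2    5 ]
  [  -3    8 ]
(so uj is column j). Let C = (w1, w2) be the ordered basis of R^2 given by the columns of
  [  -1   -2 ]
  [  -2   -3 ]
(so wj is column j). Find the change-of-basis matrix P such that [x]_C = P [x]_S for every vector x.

Let M have columns uj and N have columns wj. Then for every x, N [x]_C = x = M [x]_S, so P = N^(-1) M.
Since det N = -1, N^(-1) has integer entries; multiplying gives P = [[0, -1], [1, -2]].

[[0, -1], [1, -2]]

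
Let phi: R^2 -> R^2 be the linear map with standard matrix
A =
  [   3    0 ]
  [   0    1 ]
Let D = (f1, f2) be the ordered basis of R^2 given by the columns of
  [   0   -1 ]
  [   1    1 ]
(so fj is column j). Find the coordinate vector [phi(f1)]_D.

Compute phi(f1) = A f1 = <0, 1> in standard coordinates.
Then write this in D-coordinates: solve for y in y_1 f1 + y_2 f2 = <0, 1>.
This gives y = <1, 0>, which is column 1 of [phi]_D.

<1, 0>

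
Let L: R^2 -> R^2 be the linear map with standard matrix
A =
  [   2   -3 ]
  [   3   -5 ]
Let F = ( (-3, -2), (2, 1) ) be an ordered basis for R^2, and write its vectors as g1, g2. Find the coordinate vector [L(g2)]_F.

Compute L(g2) = A g2 = (1, 1) in standard coordinates.
Then write this in F-coordinates: solve for y in y_1 g1 + y_2 g2 = (1, 1).
This gives y = (-1, -1), which is column 2 of [L]_F.

(-1, -1)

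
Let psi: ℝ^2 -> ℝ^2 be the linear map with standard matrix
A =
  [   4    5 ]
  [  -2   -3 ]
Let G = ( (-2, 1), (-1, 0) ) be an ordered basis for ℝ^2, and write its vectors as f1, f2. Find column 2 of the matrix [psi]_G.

(2, 0)

Column 2 of [psi]_G is the G-coordinate vector of psi(f2).
In standard coordinates psi(f2) = A f2 = (-4, 2).
Converting to G: (-4, 2) = 2f1 + 0·f2, so the coordinate vector is (2, 0).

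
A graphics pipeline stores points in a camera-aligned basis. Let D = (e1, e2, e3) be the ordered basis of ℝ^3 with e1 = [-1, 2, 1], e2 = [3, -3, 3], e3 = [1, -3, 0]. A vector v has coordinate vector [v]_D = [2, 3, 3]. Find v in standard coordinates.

[10, -14, 11]

The coordinates say v = 2e1 + 3e2 + 3e3; adding the scaled basis vectors gives [10, -14, 11].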